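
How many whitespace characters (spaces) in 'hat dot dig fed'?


\s matches whitespace characters (spaces, tabs, etc.).
Text: 'hat dot dig fed'
This text has 4 words separated by spaces.
Number of spaces = number of words - 1 = 4 - 1 = 3

3


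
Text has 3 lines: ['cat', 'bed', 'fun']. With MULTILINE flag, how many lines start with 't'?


With MULTILINE flag, ^ matches the start of each line.
Lines: ['cat', 'bed', 'fun']
Checking which lines start with 't':
  Line 1: 'cat' -> no
  Line 2: 'bed' -> no
  Line 3: 'fun' -> no
Matching lines: []
Count: 0

0


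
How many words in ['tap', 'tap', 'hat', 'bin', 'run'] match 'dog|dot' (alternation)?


Alternation 'dog|dot' matches either 'dog' or 'dot'.
Checking each word:
  'tap' -> no
  'tap' -> no
  'hat' -> no
  'bin' -> no
  'run' -> no
Matches: []
Count: 0

0


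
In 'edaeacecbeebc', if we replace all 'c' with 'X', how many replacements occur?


re.sub('c', 'X', text) replaces every occurrence of 'c' with 'X'.
Text: 'edaeacecbeebc'
Scanning for 'c':
  pos 5: 'c' -> replacement #1
  pos 7: 'c' -> replacement #2
  pos 12: 'c' -> replacement #3
Total replacements: 3

3


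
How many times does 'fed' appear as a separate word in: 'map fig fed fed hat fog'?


Scanning each word for exact match 'fed':
  Word 1: 'map' -> no
  Word 2: 'fig' -> no
  Word 3: 'fed' -> MATCH
  Word 4: 'fed' -> MATCH
  Word 5: 'hat' -> no
  Word 6: 'fog' -> no
Total matches: 2

2


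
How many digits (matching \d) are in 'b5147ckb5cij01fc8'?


\d matches any digit 0-9.
Scanning 'b5147ckb5cij01fc8':
  pos 1: '5' -> DIGIT
  pos 2: '1' -> DIGIT
  pos 3: '4' -> DIGIT
  pos 4: '7' -> DIGIT
  pos 8: '5' -> DIGIT
  pos 12: '0' -> DIGIT
  pos 13: '1' -> DIGIT
  pos 16: '8' -> DIGIT
Digits found: ['5', '1', '4', '7', '5', '0', '1', '8']
Total: 8

8


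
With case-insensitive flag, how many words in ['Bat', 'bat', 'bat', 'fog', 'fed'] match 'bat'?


Case-insensitive matching: compare each word's lowercase form to 'bat'.
  'Bat' -> lower='bat' -> MATCH
  'bat' -> lower='bat' -> MATCH
  'bat' -> lower='bat' -> MATCH
  'fog' -> lower='fog' -> no
  'fed' -> lower='fed' -> no
Matches: ['Bat', 'bat', 'bat']
Count: 3

3


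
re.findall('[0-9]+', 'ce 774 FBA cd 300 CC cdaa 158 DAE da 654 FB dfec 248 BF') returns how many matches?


Pattern '[0-9]+' finds one or more digits.
Text: 'ce 774 FBA cd 300 CC cdaa 158 DAE da 654 FB dfec 248 BF'
Scanning for matches:
  Match 1: '774'
  Match 2: '300'
  Match 3: '158'
  Match 4: '654'
  Match 5: '248'
Total matches: 5

5


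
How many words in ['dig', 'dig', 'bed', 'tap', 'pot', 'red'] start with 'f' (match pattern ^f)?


Pattern ^f anchors to start of word. Check which words begin with 'f':
  'dig' -> no
  'dig' -> no
  'bed' -> no
  'tap' -> no
  'pot' -> no
  'red' -> no
Matching words: []
Count: 0

0


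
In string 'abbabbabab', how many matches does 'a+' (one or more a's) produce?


Pattern 'a+' matches one or more consecutive a's.
String: 'abbabbabab'
Scanning for runs of a:
  Match 1: 'a' (length 1)
  Match 2: 'a' (length 1)
  Match 3: 'a' (length 1)
  Match 4: 'a' (length 1)
Total matches: 4

4


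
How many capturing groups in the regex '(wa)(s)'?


To count capturing groups, count each '(' that starts a group.
Pattern: '(wa)(s)'
Walking through the pattern:
  Position 0: '(' -> group #1
  Position 4: '(' -> group #2
Total capturing groups: 2

2


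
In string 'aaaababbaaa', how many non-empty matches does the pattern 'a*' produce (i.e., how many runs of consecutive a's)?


Pattern 'a*' matches zero or more a's. We want non-empty runs of consecutive a's.
String: 'aaaababbaaa'
Walking through the string to find runs of a's:
  Run 1: positions 0-3 -> 'aaaa'
  Run 2: positions 5-5 -> 'a'
  Run 3: positions 8-10 -> 'aaa'
Non-empty runs found: ['aaaa', 'a', 'aaa']
Count: 3

3


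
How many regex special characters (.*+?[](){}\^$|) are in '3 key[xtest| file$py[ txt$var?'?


Regex special characters are: . * + ? [ ] ( ) { } \ ^ $ |
Scanning '3 key[xtest| file$py[ txt$var?':
  pos 5: '[' -> SPECIAL
  pos 11: '|' -> SPECIAL
  pos 17: '$' -> SPECIAL
  pos 20: '[' -> SPECIAL
  pos 25: '$' -> SPECIAL
  pos 29: '?' -> SPECIAL
Special chars found: ['[', '|', '$', '[', '$', '?']
Total: 6

6


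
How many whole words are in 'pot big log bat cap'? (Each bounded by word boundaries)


Word boundaries (\b) mark the start/end of each word.
Text: 'pot big log bat cap'
Splitting by whitespace:
  Word 1: 'pot'
  Word 2: 'big'
  Word 3: 'log'
  Word 4: 'bat'
  Word 5: 'cap'
Total whole words: 5

5


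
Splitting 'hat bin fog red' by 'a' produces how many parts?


Splitting by 'a' breaks the string at each occurrence of the separator.
Text: 'hat bin fog red'
Parts after split:
  Part 1: 'h'
  Part 2: 't bin fog red'
Total parts: 2

2


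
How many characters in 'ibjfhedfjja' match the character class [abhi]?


Character class [abhi] matches any of: {a, b, h, i}
Scanning string 'ibjfhedfjja' character by character:
  pos 0: 'i' -> MATCH
  pos 1: 'b' -> MATCH
  pos 2: 'j' -> no
  pos 3: 'f' -> no
  pos 4: 'h' -> MATCH
  pos 5: 'e' -> no
  pos 6: 'd' -> no
  pos 7: 'f' -> no
  pos 8: 'j' -> no
  pos 9: 'j' -> no
  pos 10: 'a' -> MATCH
Total matches: 4

4


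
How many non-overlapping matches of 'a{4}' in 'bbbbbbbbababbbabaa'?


Pattern 'a{4}' matches exactly 4 consecutive a's (greedy, non-overlapping).
String: 'bbbbbbbbababbbabaa'
Scanning for runs of a's:
  Run at pos 8: 'a' (length 1) -> 0 match(es)
  Run at pos 10: 'a' (length 1) -> 0 match(es)
  Run at pos 14: 'a' (length 1) -> 0 match(es)
  Run at pos 16: 'aa' (length 2) -> 0 match(es)
Matches found: []
Total: 0

0


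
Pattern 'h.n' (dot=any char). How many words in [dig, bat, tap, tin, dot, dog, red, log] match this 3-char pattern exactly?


Pattern 'h.n' means: starts with 'h', any single char, ends with 'n'.
Checking each word (must be exactly 3 chars):
  'dig' (len=3): no
  'bat' (len=3): no
  'tap' (len=3): no
  'tin' (len=3): no
  'dot' (len=3): no
  'dog' (len=3): no
  'red' (len=3): no
  'log' (len=3): no
Matching words: []
Total: 0

0


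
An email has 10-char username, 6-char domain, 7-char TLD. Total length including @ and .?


An email address has format: username@domain.tld
Username length: 10
'@' character: 1
Domain length: 6
'.' character: 1
TLD length: 7
Total = 10 + 1 + 6 + 1 + 7 = 25

25


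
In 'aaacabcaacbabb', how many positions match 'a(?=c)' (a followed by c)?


Lookahead 'a(?=c)' matches 'a' only when followed by 'c'.
String: 'aaacabcaacbabb'
Checking each position where char is 'a':
  pos 0: 'a' -> no (next='a')
  pos 1: 'a' -> no (next='a')
  pos 2: 'a' -> MATCH (next='c')
  pos 4: 'a' -> no (next='b')
  pos 7: 'a' -> no (next='a')
  pos 8: 'a' -> MATCH (next='c')
  pos 11: 'a' -> no (next='b')
Matching positions: [2, 8]
Count: 2

2


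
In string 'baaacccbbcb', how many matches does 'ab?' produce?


Pattern 'ab?' matches 'a' optionally followed by 'b'.
String: 'baaacccbbcb'
Scanning left to right for 'a' then checking next char:
  Match 1: 'a' (a not followed by b)
  Match 2: 'a' (a not followed by b)
  Match 3: 'a' (a not followed by b)
Total matches: 3

3


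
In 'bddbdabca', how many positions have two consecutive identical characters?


Looking for consecutive identical characters in 'bddbdabca':
  pos 0-1: 'b' vs 'd' -> different
  pos 1-2: 'd' vs 'd' -> MATCH ('dd')
  pos 2-3: 'd' vs 'b' -> different
  pos 3-4: 'b' vs 'd' -> different
  pos 4-5: 'd' vs 'a' -> different
  pos 5-6: 'a' vs 'b' -> different
  pos 6-7: 'b' vs 'c' -> different
  pos 7-8: 'c' vs 'a' -> different
Consecutive identical pairs: ['dd']
Count: 1

1


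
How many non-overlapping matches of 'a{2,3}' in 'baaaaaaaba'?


Pattern 'a{2,3}' matches between 2 and 3 consecutive a's (greedy).
String: 'baaaaaaaba'
Finding runs of a's and applying greedy matching:
  Run at pos 1: 'aaaaaaa' (length 7)
  Run at pos 9: 'a' (length 1)
Matches: ['aaa', 'aaa']
Count: 2

2


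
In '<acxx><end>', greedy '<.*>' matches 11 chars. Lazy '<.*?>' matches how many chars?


Greedy '<.*>' tries to match as MUCH as possible.
Lazy '<.*?>' tries to match as LITTLE as possible.

String: '<acxx><end>'
Greedy '<.*>' starts at first '<' and extends to the LAST '>': '<acxx><end>' (11 chars)
Lazy '<.*?>' starts at first '<' and stops at the FIRST '>': '<acxx>' (6 chars)

6


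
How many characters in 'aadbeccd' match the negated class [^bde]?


Negated class [^bde] matches any char NOT in {b, d, e}
Scanning 'aadbeccd':
  pos 0: 'a' -> MATCH
  pos 1: 'a' -> MATCH
  pos 2: 'd' -> no (excluded)
  pos 3: 'b' -> no (excluded)
  pos 4: 'e' -> no (excluded)
  pos 5: 'c' -> MATCH
  pos 6: 'c' -> MATCH
  pos 7: 'd' -> no (excluded)
Total matches: 4

4


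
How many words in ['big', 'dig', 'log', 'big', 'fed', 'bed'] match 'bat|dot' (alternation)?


Alternation 'bat|dot' matches either 'bat' or 'dot'.
Checking each word:
  'big' -> no
  'dig' -> no
  'log' -> no
  'big' -> no
  'fed' -> no
  'bed' -> no
Matches: []
Count: 0

0


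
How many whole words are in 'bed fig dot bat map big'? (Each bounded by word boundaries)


Word boundaries (\b) mark the start/end of each word.
Text: 'bed fig dot bat map big'
Splitting by whitespace:
  Word 1: 'bed'
  Word 2: 'fig'
  Word 3: 'dot'
  Word 4: 'bat'
  Word 5: 'map'
  Word 6: 'big'
Total whole words: 6

6


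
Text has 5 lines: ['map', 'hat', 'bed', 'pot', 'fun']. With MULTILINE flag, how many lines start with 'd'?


With MULTILINE flag, ^ matches the start of each line.
Lines: ['map', 'hat', 'bed', 'pot', 'fun']
Checking which lines start with 'd':
  Line 1: 'map' -> no
  Line 2: 'hat' -> no
  Line 3: 'bed' -> no
  Line 4: 'pot' -> no
  Line 5: 'fun' -> no
Matching lines: []
Count: 0

0


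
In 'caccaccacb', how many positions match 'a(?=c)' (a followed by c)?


Lookahead 'a(?=c)' matches 'a' only when followed by 'c'.
String: 'caccaccacb'
Checking each position where char is 'a':
  pos 1: 'a' -> MATCH (next='c')
  pos 4: 'a' -> MATCH (next='c')
  pos 7: 'a' -> MATCH (next='c')
Matching positions: [1, 4, 7]
Count: 3

3


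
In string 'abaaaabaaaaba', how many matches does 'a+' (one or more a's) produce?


Pattern 'a+' matches one or more consecutive a's.
String: 'abaaaabaaaaba'
Scanning for runs of a:
  Match 1: 'a' (length 1)
  Match 2: 'aaaa' (length 4)
  Match 3: 'aaaa' (length 4)
  Match 4: 'a' (length 1)
Total matches: 4

4


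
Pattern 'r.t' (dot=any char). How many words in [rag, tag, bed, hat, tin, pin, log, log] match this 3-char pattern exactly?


Pattern 'r.t' means: starts with 'r', any single char, ends with 't'.
Checking each word (must be exactly 3 chars):
  'rag' (len=3): no
  'tag' (len=3): no
  'bed' (len=3): no
  'hat' (len=3): no
  'tin' (len=3): no
  'pin' (len=3): no
  'log' (len=3): no
  'log' (len=3): no
Matching words: []
Total: 0

0


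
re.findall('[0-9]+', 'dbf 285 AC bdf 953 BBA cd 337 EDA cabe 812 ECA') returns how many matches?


Pattern '[0-9]+' finds one or more digits.
Text: 'dbf 285 AC bdf 953 BBA cd 337 EDA cabe 812 ECA'
Scanning for matches:
  Match 1: '285'
  Match 2: '953'
  Match 3: '337'
  Match 4: '812'
Total matches: 4

4


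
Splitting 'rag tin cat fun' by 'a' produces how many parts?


Splitting by 'a' breaks the string at each occurrence of the separator.
Text: 'rag tin cat fun'
Parts after split:
  Part 1: 'r'
  Part 2: 'g tin c'
  Part 3: 't fun'
Total parts: 3

3


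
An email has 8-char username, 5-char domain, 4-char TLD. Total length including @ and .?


An email address has format: username@domain.tld
Username length: 8
'@' character: 1
Domain length: 5
'.' character: 1
TLD length: 4
Total = 8 + 1 + 5 + 1 + 4 = 19

19


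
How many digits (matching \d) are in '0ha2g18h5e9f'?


\d matches any digit 0-9.
Scanning '0ha2g18h5e9f':
  pos 0: '0' -> DIGIT
  pos 3: '2' -> DIGIT
  pos 5: '1' -> DIGIT
  pos 6: '8' -> DIGIT
  pos 8: '5' -> DIGIT
  pos 10: '9' -> DIGIT
Digits found: ['0', '2', '1', '8', '5', '9']
Total: 6

6


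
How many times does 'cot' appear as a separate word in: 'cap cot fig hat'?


Scanning each word for exact match 'cot':
  Word 1: 'cap' -> no
  Word 2: 'cot' -> MATCH
  Word 3: 'fig' -> no
  Word 4: 'hat' -> no
Total matches: 1

1


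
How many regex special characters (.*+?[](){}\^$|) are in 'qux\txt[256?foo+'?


Regex special characters are: . * + ? [ ] ( ) { } \ ^ $ |
Scanning 'qux\txt[256?foo+':
  pos 3: '\' -> SPECIAL
  pos 7: '[' -> SPECIAL
  pos 11: '?' -> SPECIAL
  pos 15: '+' -> SPECIAL
Special chars found: ['\\', '[', '?', '+']
Total: 4

4


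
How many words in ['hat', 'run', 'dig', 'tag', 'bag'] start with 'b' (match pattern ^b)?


Pattern ^b anchors to start of word. Check which words begin with 'b':
  'hat' -> no
  'run' -> no
  'dig' -> no
  'tag' -> no
  'bag' -> MATCH (starts with 'b')
Matching words: ['bag']
Count: 1

1


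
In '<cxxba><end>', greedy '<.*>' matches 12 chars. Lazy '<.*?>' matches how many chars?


Greedy '<.*>' tries to match as MUCH as possible.
Lazy '<.*?>' tries to match as LITTLE as possible.

String: '<cxxba><end>'
Greedy '<.*>' starts at first '<' and extends to the LAST '>': '<cxxba><end>' (12 chars)
Lazy '<.*?>' starts at first '<' and stops at the FIRST '>': '<cxxba>' (7 chars)

7


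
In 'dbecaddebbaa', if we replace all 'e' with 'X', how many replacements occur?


re.sub('e', 'X', text) replaces every occurrence of 'e' with 'X'.
Text: 'dbecaddebbaa'
Scanning for 'e':
  pos 2: 'e' -> replacement #1
  pos 7: 'e' -> replacement #2
Total replacements: 2

2


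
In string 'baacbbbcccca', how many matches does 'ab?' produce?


Pattern 'ab?' matches 'a' optionally followed by 'b'.
String: 'baacbbbcccca'
Scanning left to right for 'a' then checking next char:
  Match 1: 'a' (a not followed by b)
  Match 2: 'a' (a not followed by b)
  Match 3: 'a' (a not followed by b)
Total matches: 3

3


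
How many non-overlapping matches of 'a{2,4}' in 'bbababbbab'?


Pattern 'a{2,4}' matches between 2 and 4 consecutive a's (greedy).
String: 'bbababbbab'
Finding runs of a's and applying greedy matching:
  Run at pos 2: 'a' (length 1)
  Run at pos 4: 'a' (length 1)
  Run at pos 8: 'a' (length 1)
Matches: []
Count: 0

0


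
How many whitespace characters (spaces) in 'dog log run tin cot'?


\s matches whitespace characters (spaces, tabs, etc.).
Text: 'dog log run tin cot'
This text has 5 words separated by spaces.
Number of spaces = number of words - 1 = 5 - 1 = 4

4


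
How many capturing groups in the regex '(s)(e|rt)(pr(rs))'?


To count capturing groups, count each '(' that starts a group.
Pattern: '(s)(e|rt)(pr(rs))'
Walking through the pattern:
  Position 0: '(' -> group #1
  Position 3: '(' -> group #2
  Position 9: '(' -> group #3
  Position 12: '(' -> group #4
Total capturing groups: 4

4


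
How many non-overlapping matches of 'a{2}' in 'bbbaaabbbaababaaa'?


Pattern 'a{2}' matches exactly 2 consecutive a's (greedy, non-overlapping).
String: 'bbbaaabbbaababaaa'
Scanning for runs of a's:
  Run at pos 3: 'aaa' (length 3) -> 1 match(es)
  Run at pos 9: 'aa' (length 2) -> 1 match(es)
  Run at pos 12: 'a' (length 1) -> 0 match(es)
  Run at pos 14: 'aaa' (length 3) -> 1 match(es)
Matches found: ['aa', 'aa', 'aa']
Total: 3

3


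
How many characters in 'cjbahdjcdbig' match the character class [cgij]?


Character class [cgij] matches any of: {c, g, i, j}
Scanning string 'cjbahdjcdbig' character by character:
  pos 0: 'c' -> MATCH
  pos 1: 'j' -> MATCH
  pos 2: 'b' -> no
  pos 3: 'a' -> no
  pos 4: 'h' -> no
  pos 5: 'd' -> no
  pos 6: 'j' -> MATCH
  pos 7: 'c' -> MATCH
  pos 8: 'd' -> no
  pos 9: 'b' -> no
  pos 10: 'i' -> MATCH
  pos 11: 'g' -> MATCH
Total matches: 6

6


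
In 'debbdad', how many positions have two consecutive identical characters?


Looking for consecutive identical characters in 'debbdad':
  pos 0-1: 'd' vs 'e' -> different
  pos 1-2: 'e' vs 'b' -> different
  pos 2-3: 'b' vs 'b' -> MATCH ('bb')
  pos 3-4: 'b' vs 'd' -> different
  pos 4-5: 'd' vs 'a' -> different
  pos 5-6: 'a' vs 'd' -> different
Consecutive identical pairs: ['bb']
Count: 1

1


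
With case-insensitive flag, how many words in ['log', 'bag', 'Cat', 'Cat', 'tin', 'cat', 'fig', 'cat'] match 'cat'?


Case-insensitive matching: compare each word's lowercase form to 'cat'.
  'log' -> lower='log' -> no
  'bag' -> lower='bag' -> no
  'Cat' -> lower='cat' -> MATCH
  'Cat' -> lower='cat' -> MATCH
  'tin' -> lower='tin' -> no
  'cat' -> lower='cat' -> MATCH
  'fig' -> lower='fig' -> no
  'cat' -> lower='cat' -> MATCH
Matches: ['Cat', 'Cat', 'cat', 'cat']
Count: 4

4


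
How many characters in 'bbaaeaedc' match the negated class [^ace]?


Negated class [^ace] matches any char NOT in {a, c, e}
Scanning 'bbaaeaedc':
  pos 0: 'b' -> MATCH
  pos 1: 'b' -> MATCH
  pos 2: 'a' -> no (excluded)
  pos 3: 'a' -> no (excluded)
  pos 4: 'e' -> no (excluded)
  pos 5: 'a' -> no (excluded)
  pos 6: 'e' -> no (excluded)
  pos 7: 'd' -> MATCH
  pos 8: 'c' -> no (excluded)
Total matches: 3

3


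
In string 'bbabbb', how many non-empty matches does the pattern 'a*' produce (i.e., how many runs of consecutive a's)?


Pattern 'a*' matches zero or more a's. We want non-empty runs of consecutive a's.
String: 'bbabbb'
Walking through the string to find runs of a's:
  Run 1: positions 2-2 -> 'a'
Non-empty runs found: ['a']
Count: 1

1


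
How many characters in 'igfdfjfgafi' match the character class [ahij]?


Character class [ahij] matches any of: {a, h, i, j}
Scanning string 'igfdfjfgafi' character by character:
  pos 0: 'i' -> MATCH
  pos 1: 'g' -> no
  pos 2: 'f' -> no
  pos 3: 'd' -> no
  pos 4: 'f' -> no
  pos 5: 'j' -> MATCH
  pos 6: 'f' -> no
  pos 7: 'g' -> no
  pos 8: 'a' -> MATCH
  pos 9: 'f' -> no
  pos 10: 'i' -> MATCH
Total matches: 4

4


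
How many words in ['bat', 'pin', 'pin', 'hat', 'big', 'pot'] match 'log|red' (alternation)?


Alternation 'log|red' matches either 'log' or 'red'.
Checking each word:
  'bat' -> no
  'pin' -> no
  'pin' -> no
  'hat' -> no
  'big' -> no
  'pot' -> no
Matches: []
Count: 0

0


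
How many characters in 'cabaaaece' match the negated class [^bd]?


Negated class [^bd] matches any char NOT in {b, d}
Scanning 'cabaaaece':
  pos 0: 'c' -> MATCH
  pos 1: 'a' -> MATCH
  pos 2: 'b' -> no (excluded)
  pos 3: 'a' -> MATCH
  pos 4: 'a' -> MATCH
  pos 5: 'a' -> MATCH
  pos 6: 'e' -> MATCH
  pos 7: 'c' -> MATCH
  pos 8: 'e' -> MATCH
Total matches: 8

8


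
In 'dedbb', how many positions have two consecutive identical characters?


Looking for consecutive identical characters in 'dedbb':
  pos 0-1: 'd' vs 'e' -> different
  pos 1-2: 'e' vs 'd' -> different
  pos 2-3: 'd' vs 'b' -> different
  pos 3-4: 'b' vs 'b' -> MATCH ('bb')
Consecutive identical pairs: ['bb']
Count: 1

1


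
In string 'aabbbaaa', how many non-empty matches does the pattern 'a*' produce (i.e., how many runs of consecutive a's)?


Pattern 'a*' matches zero or more a's. We want non-empty runs of consecutive a's.
String: 'aabbbaaa'
Walking through the string to find runs of a's:
  Run 1: positions 0-1 -> 'aa'
  Run 2: positions 5-7 -> 'aaa'
Non-empty runs found: ['aa', 'aaa']
Count: 2

2


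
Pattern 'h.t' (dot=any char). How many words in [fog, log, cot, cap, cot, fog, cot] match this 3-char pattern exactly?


Pattern 'h.t' means: starts with 'h', any single char, ends with 't'.
Checking each word (must be exactly 3 chars):
  'fog' (len=3): no
  'log' (len=3): no
  'cot' (len=3): no
  'cap' (len=3): no
  'cot' (len=3): no
  'fog' (len=3): no
  'cot' (len=3): no
Matching words: []
Total: 0

0


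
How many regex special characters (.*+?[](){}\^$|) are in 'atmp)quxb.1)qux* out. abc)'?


Regex special characters are: . * + ? [ ] ( ) { } \ ^ $ |
Scanning 'atmp)quxb.1)qux* out. abc)':
  pos 4: ')' -> SPECIAL
  pos 9: '.' -> SPECIAL
  pos 11: ')' -> SPECIAL
  pos 15: '*' -> SPECIAL
  pos 20: '.' -> SPECIAL
  pos 25: ')' -> SPECIAL
Special chars found: [')', '.', ')', '*', '.', ')']
Total: 6

6


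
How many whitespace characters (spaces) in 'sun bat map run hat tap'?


\s matches whitespace characters (spaces, tabs, etc.).
Text: 'sun bat map run hat tap'
This text has 6 words separated by spaces.
Number of spaces = number of words - 1 = 6 - 1 = 5

5


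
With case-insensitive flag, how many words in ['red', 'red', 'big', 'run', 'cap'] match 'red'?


Case-insensitive matching: compare each word's lowercase form to 'red'.
  'red' -> lower='red' -> MATCH
  'red' -> lower='red' -> MATCH
  'big' -> lower='big' -> no
  'run' -> lower='run' -> no
  'cap' -> lower='cap' -> no
Matches: ['red', 'red']
Count: 2

2


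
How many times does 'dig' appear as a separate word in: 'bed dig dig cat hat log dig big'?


Scanning each word for exact match 'dig':
  Word 1: 'bed' -> no
  Word 2: 'dig' -> MATCH
  Word 3: 'dig' -> MATCH
  Word 4: 'cat' -> no
  Word 5: 'hat' -> no
  Word 6: 'log' -> no
  Word 7: 'dig' -> MATCH
  Word 8: 'big' -> no
Total matches: 3

3


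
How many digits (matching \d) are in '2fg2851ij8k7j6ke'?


\d matches any digit 0-9.
Scanning '2fg2851ij8k7j6ke':
  pos 0: '2' -> DIGIT
  pos 3: '2' -> DIGIT
  pos 4: '8' -> DIGIT
  pos 5: '5' -> DIGIT
  pos 6: '1' -> DIGIT
  pos 9: '8' -> DIGIT
  pos 11: '7' -> DIGIT
  pos 13: '6' -> DIGIT
Digits found: ['2', '2', '8', '5', '1', '8', '7', '6']
Total: 8

8


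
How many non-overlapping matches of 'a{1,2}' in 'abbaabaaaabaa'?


Pattern 'a{1,2}' matches between 1 and 2 consecutive a's (greedy).
String: 'abbaabaaaabaa'
Finding runs of a's and applying greedy matching:
  Run at pos 0: 'a' (length 1)
  Run at pos 3: 'aa' (length 2)
  Run at pos 6: 'aaaa' (length 4)
  Run at pos 11: 'aa' (length 2)
Matches: ['a', 'aa', 'aa', 'aa', 'aa']
Count: 5

5


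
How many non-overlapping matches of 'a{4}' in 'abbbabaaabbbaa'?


Pattern 'a{4}' matches exactly 4 consecutive a's (greedy, non-overlapping).
String: 'abbbabaaabbbaa'
Scanning for runs of a's:
  Run at pos 0: 'a' (length 1) -> 0 match(es)
  Run at pos 4: 'a' (length 1) -> 0 match(es)
  Run at pos 6: 'aaa' (length 3) -> 0 match(es)
  Run at pos 12: 'aa' (length 2) -> 0 match(es)
Matches found: []
Total: 0

0


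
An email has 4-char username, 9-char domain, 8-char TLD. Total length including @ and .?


An email address has format: username@domain.tld
Username length: 4
'@' character: 1
Domain length: 9
'.' character: 1
TLD length: 8
Total = 4 + 1 + 9 + 1 + 8 = 23

23


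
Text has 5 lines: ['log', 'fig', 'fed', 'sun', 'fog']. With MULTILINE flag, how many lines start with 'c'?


With MULTILINE flag, ^ matches the start of each line.
Lines: ['log', 'fig', 'fed', 'sun', 'fog']
Checking which lines start with 'c':
  Line 1: 'log' -> no
  Line 2: 'fig' -> no
  Line 3: 'fed' -> no
  Line 4: 'sun' -> no
  Line 5: 'fog' -> no
Matching lines: []
Count: 0

0


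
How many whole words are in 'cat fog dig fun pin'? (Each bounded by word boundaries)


Word boundaries (\b) mark the start/end of each word.
Text: 'cat fog dig fun pin'
Splitting by whitespace:
  Word 1: 'cat'
  Word 2: 'fog'
  Word 3: 'dig'
  Word 4: 'fun'
  Word 5: 'pin'
Total whole words: 5

5


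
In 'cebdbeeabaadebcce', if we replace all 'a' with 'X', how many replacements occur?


re.sub('a', 'X', text) replaces every occurrence of 'a' with 'X'.
Text: 'cebdbeeabaadebcce'
Scanning for 'a':
  pos 7: 'a' -> replacement #1
  pos 9: 'a' -> replacement #2
  pos 10: 'a' -> replacement #3
Total replacements: 3

3


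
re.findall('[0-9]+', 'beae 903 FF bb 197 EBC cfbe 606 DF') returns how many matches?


Pattern '[0-9]+' finds one or more digits.
Text: 'beae 903 FF bb 197 EBC cfbe 606 DF'
Scanning for matches:
  Match 1: '903'
  Match 2: '197'
  Match 3: '606'
Total matches: 3

3


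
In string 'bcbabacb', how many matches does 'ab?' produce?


Pattern 'ab?' matches 'a' optionally followed by 'b'.
String: 'bcbabacb'
Scanning left to right for 'a' then checking next char:
  Match 1: 'ab' (a followed by b)
  Match 2: 'a' (a not followed by b)
Total matches: 2

2


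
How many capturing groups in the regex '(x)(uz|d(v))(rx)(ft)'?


To count capturing groups, count each '(' that starts a group.
Pattern: '(x)(uz|d(v))(rx)(ft)'
Walking through the pattern:
  Position 0: '(' -> group #1
  Position 3: '(' -> group #2
  Position 8: '(' -> group #3
  Position 12: '(' -> group #4
  Position 16: '(' -> group #5
Total capturing groups: 5

5


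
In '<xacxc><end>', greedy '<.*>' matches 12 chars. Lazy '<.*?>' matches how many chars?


Greedy '<.*>' tries to match as MUCH as possible.
Lazy '<.*?>' tries to match as LITTLE as possible.

String: '<xacxc><end>'
Greedy '<.*>' starts at first '<' and extends to the LAST '>': '<xacxc><end>' (12 chars)
Lazy '<.*?>' starts at first '<' and stops at the FIRST '>': '<xacxc>' (7 chars)

7


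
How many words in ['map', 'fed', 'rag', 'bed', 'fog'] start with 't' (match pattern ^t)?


Pattern ^t anchors to start of word. Check which words begin with 't':
  'map' -> no
  'fed' -> no
  'rag' -> no
  'bed' -> no
  'fog' -> no
Matching words: []
Count: 0

0


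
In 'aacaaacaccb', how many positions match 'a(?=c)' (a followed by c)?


Lookahead 'a(?=c)' matches 'a' only when followed by 'c'.
String: 'aacaaacaccb'
Checking each position where char is 'a':
  pos 0: 'a' -> no (next='a')
  pos 1: 'a' -> MATCH (next='c')
  pos 3: 'a' -> no (next='a')
  pos 4: 'a' -> no (next='a')
  pos 5: 'a' -> MATCH (next='c')
  pos 7: 'a' -> MATCH (next='c')
Matching positions: [1, 5, 7]
Count: 3

3


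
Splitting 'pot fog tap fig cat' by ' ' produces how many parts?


Splitting by ' ' breaks the string at each occurrence of the separator.
Text: 'pot fog tap fig cat'
Parts after split:
  Part 1: 'pot'
  Part 2: 'fog'
  Part 3: 'tap'
  Part 4: 'fig'
  Part 5: 'cat'
Total parts: 5

5


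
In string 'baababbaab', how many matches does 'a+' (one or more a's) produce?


Pattern 'a+' matches one or more consecutive a's.
String: 'baababbaab'
Scanning for runs of a:
  Match 1: 'aa' (length 2)
  Match 2: 'a' (length 1)
  Match 3: 'aa' (length 2)
Total matches: 3

3


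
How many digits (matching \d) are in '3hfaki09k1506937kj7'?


\d matches any digit 0-9.
Scanning '3hfaki09k1506937kj7':
  pos 0: '3' -> DIGIT
  pos 6: '0' -> DIGIT
  pos 7: '9' -> DIGIT
  pos 9: '1' -> DIGIT
  pos 10: '5' -> DIGIT
  pos 11: '0' -> DIGIT
  pos 12: '6' -> DIGIT
  pos 13: '9' -> DIGIT
  pos 14: '3' -> DIGIT
  pos 15: '7' -> DIGIT
  pos 18: '7' -> DIGIT
Digits found: ['3', '0', '9', '1', '5', '0', '6', '9', '3', '7', '7']
Total: 11

11


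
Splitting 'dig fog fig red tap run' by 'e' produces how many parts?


Splitting by 'e' breaks the string at each occurrence of the separator.
Text: 'dig fog fig red tap run'
Parts after split:
  Part 1: 'dig fog fig r'
  Part 2: 'd tap run'
Total parts: 2

2


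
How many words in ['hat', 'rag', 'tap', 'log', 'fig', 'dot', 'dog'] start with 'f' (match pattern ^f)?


Pattern ^f anchors to start of word. Check which words begin with 'f':
  'hat' -> no
  'rag' -> no
  'tap' -> no
  'log' -> no
  'fig' -> MATCH (starts with 'f')
  'dot' -> no
  'dog' -> no
Matching words: ['fig']
Count: 1

1


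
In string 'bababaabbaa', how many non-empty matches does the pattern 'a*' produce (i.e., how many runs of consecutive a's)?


Pattern 'a*' matches zero or more a's. We want non-empty runs of consecutive a's.
String: 'bababaabbaa'
Walking through the string to find runs of a's:
  Run 1: positions 1-1 -> 'a'
  Run 2: positions 3-3 -> 'a'
  Run 3: positions 5-6 -> 'aa'
  Run 4: positions 9-10 -> 'aa'
Non-empty runs found: ['a', 'a', 'aa', 'aa']
Count: 4

4


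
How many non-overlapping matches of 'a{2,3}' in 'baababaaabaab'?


Pattern 'a{2,3}' matches between 2 and 3 consecutive a's (greedy).
String: 'baababaaabaab'
Finding runs of a's and applying greedy matching:
  Run at pos 1: 'aa' (length 2)
  Run at pos 4: 'a' (length 1)
  Run at pos 6: 'aaa' (length 3)
  Run at pos 10: 'aa' (length 2)
Matches: ['aa', 'aaa', 'aa']
Count: 3

3


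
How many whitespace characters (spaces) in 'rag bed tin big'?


\s matches whitespace characters (spaces, tabs, etc.).
Text: 'rag bed tin big'
This text has 4 words separated by spaces.
Number of spaces = number of words - 1 = 4 - 1 = 3

3


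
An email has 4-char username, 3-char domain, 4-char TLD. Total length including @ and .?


An email address has format: username@domain.tld
Username length: 4
'@' character: 1
Domain length: 3
'.' character: 1
TLD length: 4
Total = 4 + 1 + 3 + 1 + 4 = 13

13


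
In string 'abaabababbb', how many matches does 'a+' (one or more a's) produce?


Pattern 'a+' matches one or more consecutive a's.
String: 'abaabababbb'
Scanning for runs of a:
  Match 1: 'a' (length 1)
  Match 2: 'aa' (length 2)
  Match 3: 'a' (length 1)
  Match 4: 'a' (length 1)
Total matches: 4

4


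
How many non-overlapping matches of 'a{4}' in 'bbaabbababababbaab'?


Pattern 'a{4}' matches exactly 4 consecutive a's (greedy, non-overlapping).
String: 'bbaabbababababbaab'
Scanning for runs of a's:
  Run at pos 2: 'aa' (length 2) -> 0 match(es)
  Run at pos 6: 'a' (length 1) -> 0 match(es)
  Run at pos 8: 'a' (length 1) -> 0 match(es)
  Run at pos 10: 'a' (length 1) -> 0 match(es)
  Run at pos 12: 'a' (length 1) -> 0 match(es)
  Run at pos 15: 'aa' (length 2) -> 0 match(es)
Matches found: []
Total: 0

0


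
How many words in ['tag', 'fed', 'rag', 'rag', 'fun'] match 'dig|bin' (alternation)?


Alternation 'dig|bin' matches either 'dig' or 'bin'.
Checking each word:
  'tag' -> no
  'fed' -> no
  'rag' -> no
  'rag' -> no
  'fun' -> no
Matches: []
Count: 0

0


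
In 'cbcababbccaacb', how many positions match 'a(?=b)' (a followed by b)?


Lookahead 'a(?=b)' matches 'a' only when followed by 'b'.
String: 'cbcababbccaacb'
Checking each position where char is 'a':
  pos 3: 'a' -> MATCH (next='b')
  pos 5: 'a' -> MATCH (next='b')
  pos 10: 'a' -> no (next='a')
  pos 11: 'a' -> no (next='c')
Matching positions: [3, 5]
Count: 2

2


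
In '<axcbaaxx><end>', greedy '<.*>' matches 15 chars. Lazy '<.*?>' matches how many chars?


Greedy '<.*>' tries to match as MUCH as possible.
Lazy '<.*?>' tries to match as LITTLE as possible.

String: '<axcbaaxx><end>'
Greedy '<.*>' starts at first '<' and extends to the LAST '>': '<axcbaaxx><end>' (15 chars)
Lazy '<.*?>' starts at first '<' and stops at the FIRST '>': '<axcbaaxx>' (10 chars)

10


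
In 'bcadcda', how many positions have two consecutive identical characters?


Looking for consecutive identical characters in 'bcadcda':
  pos 0-1: 'b' vs 'c' -> different
  pos 1-2: 'c' vs 'a' -> different
  pos 2-3: 'a' vs 'd' -> different
  pos 3-4: 'd' vs 'c' -> different
  pos 4-5: 'c' vs 'd' -> different
  pos 5-6: 'd' vs 'a' -> different
Consecutive identical pairs: []
Count: 0

0


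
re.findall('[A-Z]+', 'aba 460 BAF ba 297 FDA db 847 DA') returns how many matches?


Pattern '[A-Z]+' finds one or more uppercase letters.
Text: 'aba 460 BAF ba 297 FDA db 847 DA'
Scanning for matches:
  Match 1: 'BAF'
  Match 2: 'FDA'
  Match 3: 'DA'
Total matches: 3

3


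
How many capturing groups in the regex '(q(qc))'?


To count capturing groups, count each '(' that starts a group.
Pattern: '(q(qc))'
Walking through the pattern:
  Position 0: '(' -> group #1
  Position 2: '(' -> group #2
Total capturing groups: 2

2


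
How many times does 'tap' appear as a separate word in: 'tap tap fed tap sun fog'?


Scanning each word for exact match 'tap':
  Word 1: 'tap' -> MATCH
  Word 2: 'tap' -> MATCH
  Word 3: 'fed' -> no
  Word 4: 'tap' -> MATCH
  Word 5: 'sun' -> no
  Word 6: 'fog' -> no
Total matches: 3

3


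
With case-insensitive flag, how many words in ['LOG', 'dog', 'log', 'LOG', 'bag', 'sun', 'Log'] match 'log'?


Case-insensitive matching: compare each word's lowercase form to 'log'.
  'LOG' -> lower='log' -> MATCH
  'dog' -> lower='dog' -> no
  'log' -> lower='log' -> MATCH
  'LOG' -> lower='log' -> MATCH
  'bag' -> lower='bag' -> no
  'sun' -> lower='sun' -> no
  'Log' -> lower='log' -> MATCH
Matches: ['LOG', 'log', 'LOG', 'Log']
Count: 4

4


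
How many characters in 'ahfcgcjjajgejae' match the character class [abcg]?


Character class [abcg] matches any of: {a, b, c, g}
Scanning string 'ahfcgcjjajgejae' character by character:
  pos 0: 'a' -> MATCH
  pos 1: 'h' -> no
  pos 2: 'f' -> no
  pos 3: 'c' -> MATCH
  pos 4: 'g' -> MATCH
  pos 5: 'c' -> MATCH
  pos 6: 'j' -> no
  pos 7: 'j' -> no
  pos 8: 'a' -> MATCH
  pos 9: 'j' -> no
  pos 10: 'g' -> MATCH
  pos 11: 'e' -> no
  pos 12: 'j' -> no
  pos 13: 'a' -> MATCH
  pos 14: 'e' -> no
Total matches: 7

7


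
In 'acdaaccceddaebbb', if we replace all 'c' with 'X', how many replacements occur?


re.sub('c', 'X', text) replaces every occurrence of 'c' with 'X'.
Text: 'acdaaccceddaebbb'
Scanning for 'c':
  pos 1: 'c' -> replacement #1
  pos 5: 'c' -> replacement #2
  pos 6: 'c' -> replacement #3
  pos 7: 'c' -> replacement #4
Total replacements: 4

4


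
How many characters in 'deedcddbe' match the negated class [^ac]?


Negated class [^ac] matches any char NOT in {a, c}
Scanning 'deedcddbe':
  pos 0: 'd' -> MATCH
  pos 1: 'e' -> MATCH
  pos 2: 'e' -> MATCH
  pos 3: 'd' -> MATCH
  pos 4: 'c' -> no (excluded)
  pos 5: 'd' -> MATCH
  pos 6: 'd' -> MATCH
  pos 7: 'b' -> MATCH
  pos 8: 'e' -> MATCH
Total matches: 8

8


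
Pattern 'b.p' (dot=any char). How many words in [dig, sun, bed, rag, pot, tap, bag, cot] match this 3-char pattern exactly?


Pattern 'b.p' means: starts with 'b', any single char, ends with 'p'.
Checking each word (must be exactly 3 chars):
  'dig' (len=3): no
  'sun' (len=3): no
  'bed' (len=3): no
  'rag' (len=3): no
  'pot' (len=3): no
  'tap' (len=3): no
  'bag' (len=3): no
  'cot' (len=3): no
Matching words: []
Total: 0

0


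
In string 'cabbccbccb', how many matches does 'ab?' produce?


Pattern 'ab?' matches 'a' optionally followed by 'b'.
String: 'cabbccbccb'
Scanning left to right for 'a' then checking next char:
  Match 1: 'ab' (a followed by b)
Total matches: 1

1


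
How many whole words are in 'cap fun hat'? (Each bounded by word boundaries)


Word boundaries (\b) mark the start/end of each word.
Text: 'cap fun hat'
Splitting by whitespace:
  Word 1: 'cap'
  Word 2: 'fun'
  Word 3: 'hat'
Total whole words: 3

3


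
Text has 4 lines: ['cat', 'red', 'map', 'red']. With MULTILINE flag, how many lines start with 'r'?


With MULTILINE flag, ^ matches the start of each line.
Lines: ['cat', 'red', 'map', 'red']
Checking which lines start with 'r':
  Line 1: 'cat' -> no
  Line 2: 'red' -> MATCH
  Line 3: 'map' -> no
  Line 4: 'red' -> MATCH
Matching lines: ['red', 'red']
Count: 2

2


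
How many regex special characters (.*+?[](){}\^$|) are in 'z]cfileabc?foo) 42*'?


Regex special characters are: . * + ? [ ] ( ) { } \ ^ $ |
Scanning 'z]cfileabc?foo) 42*':
  pos 1: ']' -> SPECIAL
  pos 10: '?' -> SPECIAL
  pos 14: ')' -> SPECIAL
  pos 18: '*' -> SPECIAL
Special chars found: [']', '?', ')', '*']
Total: 4

4


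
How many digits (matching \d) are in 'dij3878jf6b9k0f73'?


\d matches any digit 0-9.
Scanning 'dij3878jf6b9k0f73':
  pos 3: '3' -> DIGIT
  pos 4: '8' -> DIGIT
  pos 5: '7' -> DIGIT
  pos 6: '8' -> DIGIT
  pos 9: '6' -> DIGIT
  pos 11: '9' -> DIGIT
  pos 13: '0' -> DIGIT
  pos 15: '7' -> DIGIT
  pos 16: '3' -> DIGIT
Digits found: ['3', '8', '7', '8', '6', '9', '0', '7', '3']
Total: 9

9


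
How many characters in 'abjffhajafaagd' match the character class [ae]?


Character class [ae] matches any of: {a, e}
Scanning string 'abjffhajafaagd' character by character:
  pos 0: 'a' -> MATCH
  pos 1: 'b' -> no
  pos 2: 'j' -> no
  pos 3: 'f' -> no
  pos 4: 'f' -> no
  pos 5: 'h' -> no
  pos 6: 'a' -> MATCH
  pos 7: 'j' -> no
  pos 8: 'a' -> MATCH
  pos 9: 'f' -> no
  pos 10: 'a' -> MATCH
  pos 11: 'a' -> MATCH
  pos 12: 'g' -> no
  pos 13: 'd' -> no
Total matches: 5

5


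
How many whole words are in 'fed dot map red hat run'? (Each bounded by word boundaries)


Word boundaries (\b) mark the start/end of each word.
Text: 'fed dot map red hat run'
Splitting by whitespace:
  Word 1: 'fed'
  Word 2: 'dot'
  Word 3: 'map'
  Word 4: 'red'
  Word 5: 'hat'
  Word 6: 'run'
Total whole words: 6

6


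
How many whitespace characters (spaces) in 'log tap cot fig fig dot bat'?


\s matches whitespace characters (spaces, tabs, etc.).
Text: 'log tap cot fig fig dot bat'
This text has 7 words separated by spaces.
Number of spaces = number of words - 1 = 7 - 1 = 6

6


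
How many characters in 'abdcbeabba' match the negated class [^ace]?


Negated class [^ace] matches any char NOT in {a, c, e}
Scanning 'abdcbeabba':
  pos 0: 'a' -> no (excluded)
  pos 1: 'b' -> MATCH
  pos 2: 'd' -> MATCH
  pos 3: 'c' -> no (excluded)
  pos 4: 'b' -> MATCH
  pos 5: 'e' -> no (excluded)
  pos 6: 'a' -> no (excluded)
  pos 7: 'b' -> MATCH
  pos 8: 'b' -> MATCH
  pos 9: 'a' -> no (excluded)
Total matches: 5

5


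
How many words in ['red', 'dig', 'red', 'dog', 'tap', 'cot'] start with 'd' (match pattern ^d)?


Pattern ^d anchors to start of word. Check which words begin with 'd':
  'red' -> no
  'dig' -> MATCH (starts with 'd')
  'red' -> no
  'dog' -> MATCH (starts with 'd')
  'tap' -> no
  'cot' -> no
Matching words: ['dig', 'dog']
Count: 2

2


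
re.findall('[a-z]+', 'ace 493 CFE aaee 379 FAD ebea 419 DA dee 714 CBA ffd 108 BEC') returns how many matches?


Pattern '[a-z]+' finds one or more lowercase letters.
Text: 'ace 493 CFE aaee 379 FAD ebea 419 DA dee 714 CBA ffd 108 BEC'
Scanning for matches:
  Match 1: 'ace'
  Match 2: 'aaee'
  Match 3: 'ebea'
  Match 4: 'dee'
  Match 5: 'ffd'
Total matches: 5

5


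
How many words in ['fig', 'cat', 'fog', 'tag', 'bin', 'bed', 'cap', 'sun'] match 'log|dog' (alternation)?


Alternation 'log|dog' matches either 'log' or 'dog'.
Checking each word:
  'fig' -> no
  'cat' -> no
  'fog' -> no
  'tag' -> no
  'bin' -> no
  'bed' -> no
  'cap' -> no
  'sun' -> no
Matches: []
Count: 0

0


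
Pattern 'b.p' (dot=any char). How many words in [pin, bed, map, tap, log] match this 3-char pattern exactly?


Pattern 'b.p' means: starts with 'b', any single char, ends with 'p'.
Checking each word (must be exactly 3 chars):
  'pin' (len=3): no
  'bed' (len=3): no
  'map' (len=3): no
  'tap' (len=3): no
  'log' (len=3): no
Matching words: []
Total: 0

0


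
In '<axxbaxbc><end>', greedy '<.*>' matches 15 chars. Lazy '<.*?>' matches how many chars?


Greedy '<.*>' tries to match as MUCH as possible.
Lazy '<.*?>' tries to match as LITTLE as possible.

String: '<axxbaxbc><end>'
Greedy '<.*>' starts at first '<' and extends to the LAST '>': '<axxbaxbc><end>' (15 chars)
Lazy '<.*?>' starts at first '<' and stops at the FIRST '>': '<axxbaxbc>' (10 chars)

10


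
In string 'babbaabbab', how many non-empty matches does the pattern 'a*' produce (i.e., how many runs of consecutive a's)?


Pattern 'a*' matches zero or more a's. We want non-empty runs of consecutive a's.
String: 'babbaabbab'
Walking through the string to find runs of a's:
  Run 1: positions 1-1 -> 'a'
  Run 2: positions 4-5 -> 'aa'
  Run 3: positions 8-8 -> 'a'
Non-empty runs found: ['a', 'aa', 'a']
Count: 3

3


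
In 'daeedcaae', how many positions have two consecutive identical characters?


Looking for consecutive identical characters in 'daeedcaae':
  pos 0-1: 'd' vs 'a' -> different
  pos 1-2: 'a' vs 'e' -> different
  pos 2-3: 'e' vs 'e' -> MATCH ('ee')
  pos 3-4: 'e' vs 'd' -> different
  pos 4-5: 'd' vs 'c' -> different
  pos 5-6: 'c' vs 'a' -> different
  pos 6-7: 'a' vs 'a' -> MATCH ('aa')
  pos 7-8: 'a' vs 'e' -> different
Consecutive identical pairs: ['ee', 'aa']
Count: 2

2


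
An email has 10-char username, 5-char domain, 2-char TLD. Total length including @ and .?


An email address has format: username@domain.tld
Username length: 10
'@' character: 1
Domain length: 5
'.' character: 1
TLD length: 2
Total = 10 + 1 + 5 + 1 + 2 = 19

19
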